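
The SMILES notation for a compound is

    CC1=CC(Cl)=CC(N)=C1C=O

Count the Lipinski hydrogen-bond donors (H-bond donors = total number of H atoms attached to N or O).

Donors: find every N or O and count the H atoms it carries.
  atom 8 (N): bond orders sum to 1 → 2 H
  atom 11 (O): bond orders sum to 2 → 0 H
Lipinski HBD = 2.

2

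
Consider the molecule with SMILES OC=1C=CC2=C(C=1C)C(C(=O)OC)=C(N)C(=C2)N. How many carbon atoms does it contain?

Count every carbon token in the SMILES (each C, including those in ring-closure positions and inside branches).
Carbon count: 13.

13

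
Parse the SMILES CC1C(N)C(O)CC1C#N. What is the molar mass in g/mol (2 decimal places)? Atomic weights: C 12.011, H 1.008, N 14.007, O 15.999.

First, the molecular formula is C7H12N2O (counting implicit H from valence).
  C: 7 × 12.011 = 84.077
  H: 12 × 1.008 = 12.096
  N: 2 × 14.007 = 28.014
  O: 1 × 15.999 = 15.999
Sum: 7×12.011 + 12×1.008 + 2×14.007 + 1×15.999 = 140.186 → 140.19 g/mol.

140.19 g/mol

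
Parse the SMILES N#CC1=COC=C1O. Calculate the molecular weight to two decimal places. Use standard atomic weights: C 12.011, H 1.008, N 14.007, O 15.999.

First, the molecular formula is C5H3NO2 (counting implicit H from valence).
  C: 5 × 12.011 = 60.055
  H: 3 × 1.008 = 3.024
  N: 1 × 14.007 = 14.007
  O: 2 × 15.999 = 31.998
Sum: 5×12.011 + 3×1.008 + 1×14.007 + 2×15.999 = 109.084 → 109.08 g/mol.

109.08 g/mol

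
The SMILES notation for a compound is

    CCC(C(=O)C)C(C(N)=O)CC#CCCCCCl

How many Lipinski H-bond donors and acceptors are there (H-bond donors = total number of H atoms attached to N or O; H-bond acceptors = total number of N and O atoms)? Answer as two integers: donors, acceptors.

2, 3

Donors: find every N or O and count the H atoms it carries.
  atom 5 (O): bond orders sum to 2 → 0 H
  atom 9 (N): bond orders sum to 1 → 2 H
  atom 10 (O): bond orders sum to 2 → 0 H
Lipinski HBD = 2.
Acceptors: N atoms = 1, O atoms = 2 → HBA = 3.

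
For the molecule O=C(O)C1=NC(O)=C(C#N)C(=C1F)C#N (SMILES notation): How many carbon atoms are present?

8

Count every carbon token in the SMILES (each C, including those in ring-closure positions and inside branches).
Carbon count: 8.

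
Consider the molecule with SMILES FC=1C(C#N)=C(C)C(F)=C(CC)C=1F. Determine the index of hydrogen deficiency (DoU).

6

Degree of unsaturation = (number of rings) + (number of π bonds).
Ring closures in the SMILES: 1.
π bonds: 3 double bonds (each 1 DoU), 1 triple bond (each 2 DoU) → 5 DoU from unsaturation.
Total DoU = 1 + 5 = 6.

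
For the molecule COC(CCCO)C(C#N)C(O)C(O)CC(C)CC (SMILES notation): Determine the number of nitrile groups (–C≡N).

The nitrile motif appears at heavy-atom position 9 in the SMILES.
Other groups present: 1 ether, 3 hydroxyl.
Nitrile count: 1.

1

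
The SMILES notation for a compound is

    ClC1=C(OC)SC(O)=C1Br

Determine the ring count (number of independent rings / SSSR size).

1

In SMILES, each pair of matching ring-closure digits denotes one ring-closing bond; the number of such bonds equals the number of independent rings.
Ring-closure bonds here: 1.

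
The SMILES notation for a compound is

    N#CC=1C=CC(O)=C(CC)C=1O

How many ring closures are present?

In SMILES, each pair of matching ring-closure digits denotes one ring-closing bond; the number of such bonds equals the number of independent rings.
Ring-closure bonds here: 1.

1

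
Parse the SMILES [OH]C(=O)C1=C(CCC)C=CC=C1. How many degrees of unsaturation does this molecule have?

5

Molecular formula: C10H12O2.
DoU = (2C + 2 + N − H − X) / 2, where X is the halogen count and O/S are ignored.
    = (2·10 + 2 + 0 − 12 − 0) / 2 = 10 / 2 = 5.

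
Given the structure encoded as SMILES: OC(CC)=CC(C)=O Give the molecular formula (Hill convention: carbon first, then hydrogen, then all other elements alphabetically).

C6H10O2

Walk through each heavy atom and fill implicit hydrogens from standard valence (C 4, N 3, O 2, S 2, halogen 1):
  atom 1: O, bond orders sum to 1 (valence 2) → 1 H
  atom 2: C, bond orders sum to 4 (valence 4) → 0 H
  atom 3: C, bond orders sum to 2 (valence 4) → 2 H
  atom 4: C, bond orders sum to 1 (valence 4) → 3 H
  atom 5: C, bond orders sum to 3 (valence 4) → 1 H
  atom 6: C, bond orders sum to 4 (valence 4) → 0 H
  atom 7: C, bond orders sum to 1 (valence 4) → 3 H
  atom 8: O, bond orders sum to 2 (valence 2) → 0 H
Totals → C:6, H:10, O:2.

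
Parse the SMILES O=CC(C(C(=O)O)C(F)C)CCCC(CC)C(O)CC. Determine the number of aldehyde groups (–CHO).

The aldehyde motif appears at heavy-atom position 2 in the SMILES.
Other groups present: 1 carboxylic acid, 1 hydroxyl.
Aldehyde count: 1.

1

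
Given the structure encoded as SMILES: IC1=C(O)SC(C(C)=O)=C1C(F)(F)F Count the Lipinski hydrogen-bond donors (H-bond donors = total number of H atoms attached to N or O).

Donors: find every N or O and count the H atoms it carries.
  atom 4 (O): bond orders sum to 1 → 1 H
  atom 9 (O): bond orders sum to 2 → 0 H
Lipinski HBD = 1.

1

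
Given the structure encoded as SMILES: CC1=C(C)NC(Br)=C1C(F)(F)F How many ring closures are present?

In SMILES, each pair of matching ring-closure digits denotes one ring-closing bond; the number of such bonds equals the number of independent rings.
Ring-closure bonds here: 1.

1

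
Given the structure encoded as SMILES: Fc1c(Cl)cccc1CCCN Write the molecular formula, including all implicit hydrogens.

Walk through each heavy atom and fill implicit hydrogens from standard valence (C 4, N 3, O 2, S 2, halogen 1); for lowercase aromatic atoms, an aromatic c carries 1 H when it has two neighbours and 0 H with three, and aromatic n carries 0 H:
  atom 1: F (halogen, monovalent) → 0 H
  atom 2: aromatic c, 3 neighbours → 0 H
  atom 3: aromatic c, 3 neighbours → 0 H
  atom 4: Cl (halogen, monovalent) → 0 H
  atom 5: aromatic c, 2 neighbours → 1 H
  atom 6: aromatic c, 2 neighbours → 1 H
  atom 7: aromatic c, 2 neighbours → 1 H
  atom 8: aromatic c, 3 neighbours → 0 H
  atom 9: C, bond orders sum to 2 (valence 4) → 2 H
  atom 10: C, bond orders sum to 2 (valence 4) → 2 H
  atom 11: C, bond orders sum to 2 (valence 4) → 2 H
  atom 12: N, bond orders sum to 1 (valence 3) → 2 H
Totals → C:9, H:11, Cl:1, F:1, N:1.
In Hill order: C9H11ClFN.

C9H11ClFN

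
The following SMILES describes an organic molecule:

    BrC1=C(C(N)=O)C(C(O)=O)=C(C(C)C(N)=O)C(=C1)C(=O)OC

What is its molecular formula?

C13H13BrN2O6

Walk through each heavy atom and fill implicit hydrogens from standard valence (C 4, N 3, O 2, S 2, halogen 1):
  atom 1: Br (halogen, monovalent) → 0 H
  atom 2: C, bond orders sum to 4 (valence 4) → 0 H
  atom 3: C, bond orders sum to 4 (valence 4) → 0 H
  atom 4: C, bond orders sum to 4 (valence 4) → 0 H
  atom 5: N, bond orders sum to 1 (valence 3) → 2 H
  atom 6: O, bond orders sum to 2 (valence 2) → 0 H
  atom 7: C, bond orders sum to 4 (valence 4) → 0 H
  atom 8: C, bond orders sum to 4 (valence 4) → 0 H
  atom 9: O, bond orders sum to 1 (valence 2) → 1 H
  atom 10: O, bond orders sum to 2 (valence 2) → 0 H
  atom 11: C, bond orders sum to 4 (valence 4) → 0 H
  atom 12: C, bond orders sum to 3 (valence 4) → 1 H
  atom 13: C, bond orders sum to 1 (valence 4) → 3 H
  atom 14: C, bond orders sum to 4 (valence 4) → 0 H
  atom 15: N, bond orders sum to 1 (valence 3) → 2 H
  atom 16: O, bond orders sum to 2 (valence 2) → 0 H
  atom 17: C, bond orders sum to 4 (valence 4) → 0 H
  atom 18: C, bond orders sum to 3 (valence 4) → 1 H
  atom 19: C, bond orders sum to 4 (valence 4) → 0 H
  atom 20: O, bond orders sum to 2 (valence 2) → 0 H
  atom 21: O, bond orders sum to 2 (valence 2) → 0 H
  atom 22: C, bond orders sum to 1 (valence 4) → 3 H
Totals → C:13, H:13, Br:1, N:2, O:6.
In Hill order: C13H13BrN2O6.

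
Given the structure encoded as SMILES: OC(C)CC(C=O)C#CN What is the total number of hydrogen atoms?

Walk through each heavy atom and fill implicit hydrogens from standard valence (C 4, N 3, O 2, S 2, halogen 1):
  atom 1: O, bond orders sum to 1 (valence 2) → 1 H
  atom 2: C, bond orders sum to 3 (valence 4) → 1 H
  atom 3: C, bond orders sum to 1 (valence 4) → 3 H
  atom 4: C, bond orders sum to 2 (valence 4) → 2 H
  atom 5: C, bond orders sum to 3 (valence 4) → 1 H
  atom 6: C, bond orders sum to 3 (valence 4) → 1 H
  atom 7: O, bond orders sum to 2 (valence 2) → 0 H
  atom 8: C, bond orders sum to 4 (valence 4) → 0 H
  atom 9: C, bond orders sum to 4 (valence 4) → 0 H
  atom 10: N, bond orders sum to 1 (valence 3) → 2 H
Total hydrogens: 11.

11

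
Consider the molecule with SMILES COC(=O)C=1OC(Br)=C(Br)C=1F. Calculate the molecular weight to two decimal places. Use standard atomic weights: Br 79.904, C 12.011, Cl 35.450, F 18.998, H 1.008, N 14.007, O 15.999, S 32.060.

First, the molecular formula is C6H3Br2FO3 (counting implicit H from valence).
  Br: 2 × 79.904 = 159.808
  C: 6 × 12.011 = 72.066
  F: 1 × 18.998 = 18.998
  H: 3 × 1.008 = 3.024
  O: 3 × 15.999 = 47.997
Sum: 2×79.904 + 6×12.011 + 1×18.998 + 3×1.008 + 3×15.999 = 301.893 → 301.89 g/mol.

301.89 g/mol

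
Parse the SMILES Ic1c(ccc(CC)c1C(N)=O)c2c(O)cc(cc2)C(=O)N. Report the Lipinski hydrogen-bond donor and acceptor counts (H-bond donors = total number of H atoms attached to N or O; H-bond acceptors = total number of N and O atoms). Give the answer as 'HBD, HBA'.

5, 5

Donors: find every N or O and count the H atoms it carries.
  atom 11 (N): bond orders sum to 1 → 2 H
  atom 12 (O): bond orders sum to 2 → 0 H
  atom 15 (O): bond orders sum to 1 → 1 H
  atom 21 (O): bond orders sum to 2 → 0 H
  atom 22 (N): bond orders sum to 1 → 2 H
Lipinski HBD = 5.
Acceptors: N atoms = 2, O atoms = 3 → HBA = 5.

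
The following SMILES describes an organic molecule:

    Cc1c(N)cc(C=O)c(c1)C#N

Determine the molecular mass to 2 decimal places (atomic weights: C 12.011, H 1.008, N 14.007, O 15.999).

First, the molecular formula is C9H8N2O (counting implicit H from valence).
  C: 9 × 12.011 = 108.099
  H: 8 × 1.008 = 8.064
  N: 2 × 14.007 = 28.014
  O: 1 × 15.999 = 15.999
Sum: 9×12.011 + 8×1.008 + 2×14.007 + 1×15.999 = 160.176 → 160.18 g/mol.

160.18 g/mol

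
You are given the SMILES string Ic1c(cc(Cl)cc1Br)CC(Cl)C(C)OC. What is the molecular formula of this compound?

C11H12BrCl2IO

Walk through each heavy atom and fill implicit hydrogens from standard valence (C 4, N 3, O 2, S 2, halogen 1); for lowercase aromatic atoms, an aromatic c carries 1 H when it has two neighbours and 0 H with three, and aromatic n carries 0 H:
  atom 1: I (halogen, monovalent) → 0 H
  atom 2: aromatic c, 3 neighbours → 0 H
  atom 3: aromatic c, 3 neighbours → 0 H
  atom 4: aromatic c, 2 neighbours → 1 H
  atom 5: aromatic c, 3 neighbours → 0 H
  atom 6: Cl (halogen, monovalent) → 0 H
  atom 7: aromatic c, 2 neighbours → 1 H
  atom 8: aromatic c, 3 neighbours → 0 H
  atom 9: Br (halogen, monovalent) → 0 H
  atom 10: C, bond orders sum to 2 (valence 4) → 2 H
  atom 11: C, bond orders sum to 3 (valence 4) → 1 H
  atom 12: Cl (halogen, monovalent) → 0 H
  atom 13: C, bond orders sum to 3 (valence 4) → 1 H
  atom 14: C, bond orders sum to 1 (valence 4) → 3 H
  atom 15: O, bond orders sum to 2 (valence 2) → 0 H
  atom 16: C, bond orders sum to 1 (valence 4) → 3 H
Totals → C:11, H:12, Br:1, Cl:2, I:1, O:1.
In Hill order: C11H12BrCl2IO.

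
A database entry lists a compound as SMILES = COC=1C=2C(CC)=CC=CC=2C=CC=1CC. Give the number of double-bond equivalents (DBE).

7

Molecular formula: C15H18O.
DoU = (2C + 2 + N − H − X) / 2, where X is the halogen count and O/S are ignored.
    = (2·15 + 2 + 0 − 18 − 0) / 2 = 14 / 2 = 7.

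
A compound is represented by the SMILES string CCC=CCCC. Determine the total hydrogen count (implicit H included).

Walk through each heavy atom and fill implicit hydrogens from standard valence (C 4, N 3, O 2, S 2, halogen 1):
  atom 1: C, bond orders sum to 1 (valence 4) → 3 H
  atom 2: C, bond orders sum to 2 (valence 4) → 2 H
  atom 3: C, bond orders sum to 3 (valence 4) → 1 H
  atom 4: C, bond orders sum to 3 (valence 4) → 1 H
  atom 5: C, bond orders sum to 2 (valence 4) → 2 H
  atom 6: C, bond orders sum to 2 (valence 4) → 2 H
  atom 7: C, bond orders sum to 1 (valence 4) → 3 H
Total hydrogens: 14.

14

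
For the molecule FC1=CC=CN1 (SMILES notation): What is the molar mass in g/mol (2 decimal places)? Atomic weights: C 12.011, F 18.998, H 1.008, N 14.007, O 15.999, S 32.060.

85.08 g/mol

First, the molecular formula is C4H4FN (counting implicit H from valence).
  C: 4 × 12.011 = 48.044
  F: 1 × 18.998 = 18.998
  H: 4 × 1.008 = 4.032
  N: 1 × 14.007 = 14.007
Sum: 4×12.011 + 1×18.998 + 4×1.008 + 1×14.007 = 85.081 → 85.08 g/mol.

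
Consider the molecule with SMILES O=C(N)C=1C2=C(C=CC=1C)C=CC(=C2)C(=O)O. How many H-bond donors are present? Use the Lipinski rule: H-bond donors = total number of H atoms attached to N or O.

3

Donors: find every N or O and count the H atoms it carries.
  atom 1 (O): bond orders sum to 2 → 0 H
  atom 3 (N): bond orders sum to 1 → 2 H
  atom 16 (O): bond orders sum to 2 → 0 H
  atom 17 (O): bond orders sum to 1 → 1 H
Lipinski HBD = 3.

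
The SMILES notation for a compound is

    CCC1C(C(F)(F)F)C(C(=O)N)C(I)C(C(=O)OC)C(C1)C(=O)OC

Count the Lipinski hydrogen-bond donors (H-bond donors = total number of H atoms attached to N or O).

2

Donors: find every N or O and count the H atoms it carries.
  atom 11 (O): bond orders sum to 2 → 0 H
  atom 12 (N): bond orders sum to 1 → 2 H
  atom 17 (O): bond orders sum to 2 → 0 H
  atom 18 (O): bond orders sum to 2 → 0 H
  atom 23 (O): bond orders sum to 2 → 0 H
  atom 24 (O): bond orders sum to 2 → 0 H
Lipinski HBD = 2.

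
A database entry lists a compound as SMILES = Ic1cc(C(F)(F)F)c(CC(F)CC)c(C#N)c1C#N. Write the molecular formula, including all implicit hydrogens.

Walk through each heavy atom and fill implicit hydrogens from standard valence (C 4, N 3, O 2, S 2, halogen 1); for lowercase aromatic atoms, an aromatic c carries 1 H when it has two neighbours and 0 H with three, and aromatic n carries 0 H:
  atom 1: I (halogen, monovalent) → 0 H
  atom 2: aromatic c, 3 neighbours → 0 H
  atom 3: aromatic c, 2 neighbours → 1 H
  atom 4: aromatic c, 3 neighbours → 0 H
  atom 5: C, bond orders sum to 4 (valence 4) → 0 H
  atom 6: F (halogen, monovalent) → 0 H
  atom 7: F (halogen, monovalent) → 0 H
  atom 8: F (halogen, monovalent) → 0 H
  atom 9: aromatic c, 3 neighbours → 0 H
  atom 10: C, bond orders sum to 2 (valence 4) → 2 H
  atom 11: C, bond orders sum to 3 (valence 4) → 1 H
  atom 12: F (halogen, monovalent) → 0 H
  atom 13: C, bond orders sum to 2 (valence 4) → 2 H
  atom 14: C, bond orders sum to 1 (valence 4) → 3 H
  atom 15: aromatic c, 3 neighbours → 0 H
  atom 16: C, bond orders sum to 4 (valence 4) → 0 H
  atom 17: N, bond orders sum to 3 (valence 3) → 0 H
  atom 18: aromatic c, 3 neighbours → 0 H
  atom 19: C, bond orders sum to 4 (valence 4) → 0 H
  atom 20: N, bond orders sum to 3 (valence 3) → 0 H
Totals → C:13, H:9, F:4, I:1, N:2.
In Hill order: C13H9F4IN2.

C13H9F4IN2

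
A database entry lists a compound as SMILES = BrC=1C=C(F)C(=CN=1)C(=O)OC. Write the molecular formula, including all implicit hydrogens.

C7H5BrFNO2

Walk through each heavy atom and fill implicit hydrogens from standard valence (C 4, N 3, O 2, S 2, halogen 1):
  atom 1: Br (halogen, monovalent) → 0 H
  atom 2: C, bond orders sum to 4 (valence 4) → 0 H
  atom 3: C, bond orders sum to 3 (valence 4) → 1 H
  atom 4: C, bond orders sum to 4 (valence 4) → 0 H
  atom 5: F (halogen, monovalent) → 0 H
  atom 6: C, bond orders sum to 4 (valence 4) → 0 H
  atom 7: C, bond orders sum to 3 (valence 4) → 1 H
  atom 8: N, bond orders sum to 3 (valence 3) → 0 H
  atom 9: C, bond orders sum to 4 (valence 4) → 0 H
  atom 10: O, bond orders sum to 2 (valence 2) → 0 H
  atom 11: O, bond orders sum to 2 (valence 2) → 0 H
  atom 12: C, bond orders sum to 1 (valence 4) → 3 H
Totals → C:7, H:5, Br:1, F:1, N:1, O:2.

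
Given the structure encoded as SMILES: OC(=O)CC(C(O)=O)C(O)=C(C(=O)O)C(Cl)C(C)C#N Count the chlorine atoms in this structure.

1

Scan the SMILES for Cl atoms (remember two-letter symbols like Cl and Br are single atoms).
Chlorine count: 1.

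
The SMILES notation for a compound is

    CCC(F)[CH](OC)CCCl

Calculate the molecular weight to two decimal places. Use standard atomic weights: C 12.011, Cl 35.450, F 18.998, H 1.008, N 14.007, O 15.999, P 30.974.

First, the molecular formula is C7H14ClFO (counting implicit H from valence).
  C: 7 × 12.011 = 84.077
  Cl: 1 × 35.450 = 35.450
  F: 1 × 18.998 = 18.998
  H: 14 × 1.008 = 14.112
  O: 1 × 15.999 = 15.999
Sum: 7×12.011 + 1×35.450 + 1×18.998 + 14×1.008 + 1×15.999 = 168.636 → 168.64 g/mol.

168.64 g/mol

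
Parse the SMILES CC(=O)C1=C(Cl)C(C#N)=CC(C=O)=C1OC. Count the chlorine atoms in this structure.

Scan the SMILES for Cl atoms (remember two-letter symbols like Cl and Br are single atoms).
Chlorine count: 1.

1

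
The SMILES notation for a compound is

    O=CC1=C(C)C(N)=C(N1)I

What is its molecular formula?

C6H7IN2O

Walk through each heavy atom and fill implicit hydrogens from standard valence (C 4, N 3, O 2, S 2, halogen 1):
  atom 1: O, bond orders sum to 2 (valence 2) → 0 H
  atom 2: C, bond orders sum to 3 (valence 4) → 1 H
  atom 3: C, bond orders sum to 4 (valence 4) → 0 H
  atom 4: C, bond orders sum to 4 (valence 4) → 0 H
  atom 5: C, bond orders sum to 1 (valence 4) → 3 H
  atom 6: C, bond orders sum to 4 (valence 4) → 0 H
  atom 7: N, bond orders sum to 1 (valence 3) → 2 H
  atom 8: C, bond orders sum to 4 (valence 4) → 0 H
  atom 9: N, bond orders sum to 2 (valence 3) → 1 H
  atom 10: I (halogen, monovalent) → 0 H
Totals → C:6, H:7, I:1, N:2, O:1.
In Hill order: C6H7IN2O.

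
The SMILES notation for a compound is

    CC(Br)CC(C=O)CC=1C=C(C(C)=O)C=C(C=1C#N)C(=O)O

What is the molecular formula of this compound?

C16H16BrNO4

Walk through each heavy atom and fill implicit hydrogens from standard valence (C 4, N 3, O 2, S 2, halogen 1):
  atom 1: C, bond orders sum to 1 (valence 4) → 3 H
  atom 2: C, bond orders sum to 3 (valence 4) → 1 H
  atom 3: Br (halogen, monovalent) → 0 H
  atom 4: C, bond orders sum to 2 (valence 4) → 2 H
  atom 5: C, bond orders sum to 3 (valence 4) → 1 H
  atom 6: C, bond orders sum to 3 (valence 4) → 1 H
  atom 7: O, bond orders sum to 2 (valence 2) → 0 H
  atom 8: C, bond orders sum to 2 (valence 4) → 2 H
  atom 9: C, bond orders sum to 4 (valence 4) → 0 H
  atom 10: C, bond orders sum to 3 (valence 4) → 1 H
  atom 11: C, bond orders sum to 4 (valence 4) → 0 H
  atom 12: C, bond orders sum to 4 (valence 4) → 0 H
  atom 13: C, bond orders sum to 1 (valence 4) → 3 H
  atom 14: O, bond orders sum to 2 (valence 2) → 0 H
  atom 15: C, bond orders sum to 3 (valence 4) → 1 H
  atom 16: C, bond orders sum to 4 (valence 4) → 0 H
  atom 17: C, bond orders sum to 4 (valence 4) → 0 H
  atom 18: C, bond orders sum to 4 (valence 4) → 0 H
  atom 19: N, bond orders sum to 3 (valence 3) → 0 H
  atom 20: C, bond orders sum to 4 (valence 4) → 0 H
  atom 21: O, bond orders sum to 2 (valence 2) → 0 H
  atom 22: O, bond orders sum to 1 (valence 2) → 1 H
Totals → C:16, H:16, Br:1, N:1, O:4.
In Hill order: C16H16BrNO4.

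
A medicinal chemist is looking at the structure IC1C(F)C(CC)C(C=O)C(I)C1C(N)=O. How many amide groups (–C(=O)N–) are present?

1

The amide motif appears at heavy-atom position 14 in the SMILES.
Other groups present: 1 aldehyde.
Amide count: 1.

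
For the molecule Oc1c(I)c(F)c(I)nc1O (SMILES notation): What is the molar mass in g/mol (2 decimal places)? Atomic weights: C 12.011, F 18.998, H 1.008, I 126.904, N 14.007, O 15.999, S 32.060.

First, the molecular formula is C5H2FI2NO2 (counting implicit H from valence).
  C: 5 × 12.011 = 60.055
  F: 1 × 18.998 = 18.998
  H: 2 × 1.008 = 2.016
  I: 2 × 126.904 = 253.808
  N: 1 × 14.007 = 14.007
  O: 2 × 15.999 = 31.998
Sum: 5×12.011 + 1×18.998 + 2×1.008 + 2×126.904 + 1×14.007 + 2×15.999 = 380.882 → 380.88 g/mol.

380.88 g/mol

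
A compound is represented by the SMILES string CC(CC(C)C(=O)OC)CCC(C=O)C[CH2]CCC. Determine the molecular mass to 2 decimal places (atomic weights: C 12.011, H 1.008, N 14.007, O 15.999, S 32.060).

270.41 g/mol

First, the molecular formula is C16H30O3 (counting implicit H from valence).
  C: 16 × 12.011 = 192.176
  H: 30 × 1.008 = 30.240
  O: 3 × 15.999 = 47.997
Sum: 16×12.011 + 30×1.008 + 3×15.999 = 270.413 → 270.41 g/mol.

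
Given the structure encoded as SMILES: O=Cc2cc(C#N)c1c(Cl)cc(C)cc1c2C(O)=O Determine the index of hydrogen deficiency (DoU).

Molecular formula: C14H8ClNO3.
DoU = (2C + 2 + N − H − X) / 2, where X is the halogen count and O/S are ignored.
    = (2·14 + 2 + 1 − 8 − 1) / 2 = 22 / 2 = 11.

11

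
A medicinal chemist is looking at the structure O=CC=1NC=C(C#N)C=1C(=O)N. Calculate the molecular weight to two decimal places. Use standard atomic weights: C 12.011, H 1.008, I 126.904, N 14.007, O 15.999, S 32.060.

First, the molecular formula is C7H5N3O2 (counting implicit H from valence).
  C: 7 × 12.011 = 84.077
  H: 5 × 1.008 = 5.040
  N: 3 × 14.007 = 42.021
  O: 2 × 15.999 = 31.998
Sum: 7×12.011 + 5×1.008 + 3×14.007 + 2×15.999 = 163.136 → 163.14 g/mol.

163.14 g/mol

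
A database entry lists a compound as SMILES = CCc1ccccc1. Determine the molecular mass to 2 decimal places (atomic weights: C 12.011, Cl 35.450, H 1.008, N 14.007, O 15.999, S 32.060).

106.17 g/mol

First, the molecular formula is C8H10 (counting implicit H from valence).
  C: 8 × 12.011 = 96.088
  H: 10 × 1.008 = 10.080
Sum: 8×12.011 + 10×1.008 = 106.168 → 106.17 g/mol.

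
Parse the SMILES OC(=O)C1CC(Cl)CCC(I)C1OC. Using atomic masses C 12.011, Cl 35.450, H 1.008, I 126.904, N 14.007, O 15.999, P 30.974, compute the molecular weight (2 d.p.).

332.56 g/mol

First, the molecular formula is C9H14ClIO3 (counting implicit H from valence).
  C: 9 × 12.011 = 108.099
  Cl: 1 × 35.450 = 35.450
  H: 14 × 1.008 = 14.112
  I: 1 × 126.904 = 126.904
  O: 3 × 15.999 = 47.997
Sum: 9×12.011 + 1×35.450 + 14×1.008 + 1×126.904 + 3×15.999 = 332.562 → 332.56 g/mol.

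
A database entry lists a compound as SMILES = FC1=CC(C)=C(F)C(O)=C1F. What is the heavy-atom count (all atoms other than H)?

11

Every atom symbol written in the SMILES (organic subset) is one heavy atom; implicit H are not written.
Heavy atoms by element → C:7, F:3, O:1.
Total: 11.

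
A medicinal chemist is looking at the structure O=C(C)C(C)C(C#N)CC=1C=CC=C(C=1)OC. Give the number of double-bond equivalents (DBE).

7

Degree of unsaturation = (number of rings) + (number of π bonds).
Ring closures in the SMILES: 1.
π bonds: 4 double bonds (each 1 DoU), 1 triple bond (each 2 DoU) → 6 DoU from unsaturation.
Total DoU = 1 + 6 = 7.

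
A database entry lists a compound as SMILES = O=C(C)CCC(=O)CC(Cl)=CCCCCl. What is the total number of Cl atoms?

2

Scan the SMILES for Cl atoms (remember two-letter symbols like Cl and Br are single atoms).
Chlorine count: 2.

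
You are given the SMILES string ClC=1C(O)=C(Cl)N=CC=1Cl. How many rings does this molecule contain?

In SMILES, each pair of matching ring-closure digits denotes one ring-closing bond; the number of such bonds equals the number of independent rings.
Ring-closure bonds here: 1.

1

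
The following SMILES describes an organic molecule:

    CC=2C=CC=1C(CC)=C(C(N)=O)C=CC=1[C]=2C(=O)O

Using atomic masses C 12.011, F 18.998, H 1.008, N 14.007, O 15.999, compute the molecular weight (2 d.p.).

257.29 g/mol

First, the molecular formula is C15H15NO3 (counting implicit H from valence).
  C: 15 × 12.011 = 180.165
  H: 15 × 1.008 = 15.120
  N: 1 × 14.007 = 14.007
  O: 3 × 15.999 = 47.997
Sum: 15×12.011 + 15×1.008 + 1×14.007 + 3×15.999 = 257.289 → 257.29 g/mol.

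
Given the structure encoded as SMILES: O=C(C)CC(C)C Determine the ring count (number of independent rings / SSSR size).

In SMILES, each pair of matching ring-closure digits denotes one ring-closing bond; the number of such bonds equals the number of independent rings.
Ring-closure bonds here: 0.

0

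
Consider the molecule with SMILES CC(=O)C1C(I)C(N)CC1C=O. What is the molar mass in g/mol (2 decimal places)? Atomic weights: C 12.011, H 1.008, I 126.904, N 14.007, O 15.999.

281.09 g/mol

First, the molecular formula is C8H12INO2 (counting implicit H from valence).
  C: 8 × 12.011 = 96.088
  H: 12 × 1.008 = 12.096
  I: 1 × 126.904 = 126.904
  N: 1 × 14.007 = 14.007
  O: 2 × 15.999 = 31.998
Sum: 8×12.011 + 12×1.008 + 1×126.904 + 1×14.007 + 2×15.999 = 281.093 → 281.09 g/mol.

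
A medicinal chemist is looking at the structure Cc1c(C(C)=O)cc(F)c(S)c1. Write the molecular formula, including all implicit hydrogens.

Walk through each heavy atom and fill implicit hydrogens from standard valence (C 4, N 3, O 2, S 2, halogen 1); for lowercase aromatic atoms, an aromatic c carries 1 H when it has two neighbours and 0 H with three, and aromatic n carries 0 H:
  atom 1: C, bond orders sum to 1 (valence 4) → 3 H
  atom 2: aromatic c, 3 neighbours → 0 H
  atom 3: aromatic c, 3 neighbours → 0 H
  atom 4: C, bond orders sum to 4 (valence 4) → 0 H
  atom 5: C, bond orders sum to 1 (valence 4) → 3 H
  atom 6: O, bond orders sum to 2 (valence 2) → 0 H
  atom 7: aromatic c, 2 neighbours → 1 H
  atom 8: aromatic c, 3 neighbours → 0 H
  atom 9: F (halogen, monovalent) → 0 H
  atom 10: aromatic c, 3 neighbours → 0 H
  atom 11: S, bond orders sum to 1 (valence 2) → 1 H
  atom 12: aromatic c, 2 neighbours → 1 H
Totals → C:9, H:9, F:1, O:1, S:1.
In Hill order: C9H9FOS.

C9H9FOS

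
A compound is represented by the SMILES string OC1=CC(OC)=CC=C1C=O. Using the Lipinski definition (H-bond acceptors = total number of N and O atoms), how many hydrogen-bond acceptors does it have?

3

N atoms: 0; O atoms: 3.
Lipinski HBA = 0 + 3 = 3.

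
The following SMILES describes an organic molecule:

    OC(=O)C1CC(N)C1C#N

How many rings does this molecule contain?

1

In SMILES, each pair of matching ring-closure digits denotes one ring-closing bond; the number of such bonds equals the number of independent rings.
Ring-closure bonds here: 1.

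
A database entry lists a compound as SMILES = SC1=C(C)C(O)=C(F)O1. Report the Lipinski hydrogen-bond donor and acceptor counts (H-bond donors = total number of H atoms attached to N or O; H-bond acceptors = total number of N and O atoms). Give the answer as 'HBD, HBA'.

1, 2

Donors: find every N or O and count the H atoms it carries.
  atom 6 (O): bond orders sum to 1 → 1 H
  atom 9 (O): bond orders sum to 2 → 0 H
Lipinski HBD = 1.
Acceptors: N atoms = 0, O atoms = 2 → HBA = 2.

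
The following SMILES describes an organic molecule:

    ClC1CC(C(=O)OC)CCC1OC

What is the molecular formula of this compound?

C9H15ClO3

Walk through each heavy atom and fill implicit hydrogens from standard valence (C 4, N 3, O 2, S 2, halogen 1):
  atom 1: Cl (halogen, monovalent) → 0 H
  atom 2: C, bond orders sum to 3 (valence 4) → 1 H
  atom 3: C, bond orders sum to 2 (valence 4) → 2 H
  atom 4: C, bond orders sum to 3 (valence 4) → 1 H
  atom 5: C, bond orders sum to 4 (valence 4) → 0 H
  atom 6: O, bond orders sum to 2 (valence 2) → 0 H
  atom 7: O, bond orders sum to 2 (valence 2) → 0 H
  atom 8: C, bond orders sum to 1 (valence 4) → 3 H
  atom 9: C, bond orders sum to 2 (valence 4) → 2 H
  atom 10: C, bond orders sum to 2 (valence 4) → 2 H
  atom 11: C, bond orders sum to 3 (valence 4) → 1 H
  atom 12: O, bond orders sum to 2 (valence 2) → 0 H
  atom 13: C, bond orders sum to 1 (valence 4) → 3 H
Totals → C:9, H:15, Cl:1, O:3.
In Hill order: C9H15ClO3.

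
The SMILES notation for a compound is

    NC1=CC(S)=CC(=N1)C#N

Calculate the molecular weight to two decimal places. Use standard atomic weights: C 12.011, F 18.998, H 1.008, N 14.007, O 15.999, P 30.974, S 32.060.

First, the molecular formula is C6H5N3S (counting implicit H from valence).
  C: 6 × 12.011 = 72.066
  H: 5 × 1.008 = 5.040
  N: 3 × 14.007 = 42.021
  S: 1 × 32.060 = 32.060
Sum: 6×12.011 + 5×1.008 + 3×14.007 + 1×32.060 = 151.187 → 151.19 g/mol.

151.19 g/mol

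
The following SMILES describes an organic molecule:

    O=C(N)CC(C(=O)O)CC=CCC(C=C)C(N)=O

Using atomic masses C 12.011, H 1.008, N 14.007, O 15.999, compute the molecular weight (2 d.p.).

254.29 g/mol

First, the molecular formula is C12H18N2O4 (counting implicit H from valence).
  C: 12 × 12.011 = 144.132
  H: 18 × 1.008 = 18.144
  N: 2 × 14.007 = 28.014
  O: 4 × 15.999 = 63.996
Sum: 12×12.011 + 18×1.008 + 2×14.007 + 4×15.999 = 254.286 → 254.29 g/mol.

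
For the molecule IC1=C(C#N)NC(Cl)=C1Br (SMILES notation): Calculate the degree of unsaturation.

5

Molecular formula: C5HBrClIN2.
DoU = (2C + 2 + N − H − X) / 2, where X is the halogen count and O/S are ignored.
    = (2·5 + 2 + 2 − 1 − 3) / 2 = 10 / 2 = 5.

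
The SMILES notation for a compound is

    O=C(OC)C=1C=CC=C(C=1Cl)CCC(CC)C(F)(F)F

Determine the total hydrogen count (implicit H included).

16

Walk through each heavy atom and fill implicit hydrogens from standard valence (C 4, N 3, O 2, S 2, halogen 1):
  atom 1: O, bond orders sum to 2 (valence 2) → 0 H
  atom 2: C, bond orders sum to 4 (valence 4) → 0 H
  atom 3: O, bond orders sum to 2 (valence 2) → 0 H
  atom 4: C, bond orders sum to 1 (valence 4) → 3 H
  atom 5: C, bond orders sum to 4 (valence 4) → 0 H
  atom 6: C, bond orders sum to 3 (valence 4) → 1 H
  atom 7: C, bond orders sum to 3 (valence 4) → 1 H
  atom 8: C, bond orders sum to 3 (valence 4) → 1 H
  atom 9: C, bond orders sum to 4 (valence 4) → 0 H
  atom 10: C, bond orders sum to 4 (valence 4) → 0 H
  atom 11: Cl (halogen, monovalent) → 0 H
  atom 12: C, bond orders sum to 2 (valence 4) → 2 H
  atom 13: C, bond orders sum to 2 (valence 4) → 2 H
  atom 14: C, bond orders sum to 3 (valence 4) → 1 H
  atom 15: C, bond orders sum to 2 (valence 4) → 2 H
  atom 16: C, bond orders sum to 1 (valence 4) → 3 H
  atom 17: C, bond orders sum to 4 (valence 4) → 0 H
  atom 18: F (halogen, monovalent) → 0 H
  atom 19: F (halogen, monovalent) → 0 H
  atom 20: F (halogen, monovalent) → 0 H
Total hydrogens: 16.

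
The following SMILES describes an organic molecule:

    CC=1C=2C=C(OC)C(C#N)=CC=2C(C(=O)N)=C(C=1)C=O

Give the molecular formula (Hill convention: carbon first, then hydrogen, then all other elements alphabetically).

Walk through each heavy atom and fill implicit hydrogens from standard valence (C 4, N 3, O 2, S 2, halogen 1):
  atom 1: C, bond orders sum to 1 (valence 4) → 3 H
  atom 2: C, bond orders sum to 4 (valence 4) → 0 H
  atom 3: C, bond orders sum to 4 (valence 4) → 0 H
  atom 4: C, bond orders sum to 3 (valence 4) → 1 H
  atom 5: C, bond orders sum to 4 (valence 4) → 0 H
  atom 6: O, bond orders sum to 2 (valence 2) → 0 H
  atom 7: C, bond orders sum to 1 (valence 4) → 3 H
  atom 8: C, bond orders sum to 4 (valence 4) → 0 H
  atom 9: C, bond orders sum to 4 (valence 4) → 0 H
  atom 10: N, bond orders sum to 3 (valence 3) → 0 H
  atom 11: C, bond orders sum to 3 (valence 4) → 1 H
  atom 12: C, bond orders sum to 4 (valence 4) → 0 H
  atom 13: C, bond orders sum to 4 (valence 4) → 0 H
  atom 14: C, bond orders sum to 4 (valence 4) → 0 H
  atom 15: O, bond orders sum to 2 (valence 2) → 0 H
  atom 16: N, bond orders sum to 1 (valence 3) → 2 H
  atom 17: C, bond orders sum to 4 (valence 4) → 0 H
  atom 18: C, bond orders sum to 3 (valence 4) → 1 H
  atom 19: C, bond orders sum to 3 (valence 4) → 1 H
  atom 20: O, bond orders sum to 2 (valence 2) → 0 H
Totals → C:15, H:12, N:2, O:3.

C15H12N2O3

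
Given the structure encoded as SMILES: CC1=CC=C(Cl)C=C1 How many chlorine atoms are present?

Scan the SMILES for Cl atoms (remember two-letter symbols like Cl and Br are single atoms).
Chlorine count: 1.

1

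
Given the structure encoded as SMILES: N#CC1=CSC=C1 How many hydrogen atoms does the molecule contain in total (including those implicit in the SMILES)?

Walk through each heavy atom and fill implicit hydrogens from standard valence (C 4, N 3, O 2, S 2, halogen 1):
  atom 1: N, bond orders sum to 3 (valence 3) → 0 H
  atom 2: C, bond orders sum to 4 (valence 4) → 0 H
  atom 3: C, bond orders sum to 4 (valence 4) → 0 H
  atom 4: C, bond orders sum to 3 (valence 4) → 1 H
  atom 5: S, bond orders sum to 2 (valence 2) → 0 H
  atom 6: C, bond orders sum to 3 (valence 4) → 1 H
  atom 7: C, bond orders sum to 3 (valence 4) → 1 H
Total hydrogens: 3.

3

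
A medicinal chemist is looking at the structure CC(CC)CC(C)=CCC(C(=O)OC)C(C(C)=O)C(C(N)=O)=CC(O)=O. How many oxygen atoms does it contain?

6

Scan the SMILES for O atoms (remember two-letter symbols like Cl and Br are single atoms).
Oxygen count: 6.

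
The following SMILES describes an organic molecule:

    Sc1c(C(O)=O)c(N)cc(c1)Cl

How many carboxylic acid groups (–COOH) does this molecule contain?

The carboxylic acid motif appears at heavy-atom position 4 in the SMILES.
Other groups present: 1 primary amine, 1 thiol.
Carboxylic acid count: 1.

1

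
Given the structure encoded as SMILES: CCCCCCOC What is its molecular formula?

Walk through each heavy atom and fill implicit hydrogens from standard valence (C 4, N 3, O 2, S 2, halogen 1):
  atom 1: C, bond orders sum to 1 (valence 4) → 3 H
  atom 2: C, bond orders sum to 2 (valence 4) → 2 H
  atom 3: C, bond orders sum to 2 (valence 4) → 2 H
  atom 4: C, bond orders sum to 2 (valence 4) → 2 H
  atom 5: C, bond orders sum to 2 (valence 4) → 2 H
  atom 6: C, bond orders sum to 2 (valence 4) → 2 H
  atom 7: O, bond orders sum to 2 (valence 2) → 0 H
  atom 8: C, bond orders sum to 1 (valence 4) → 3 H
Totals → C:7, H:16, O:1.

C7H16O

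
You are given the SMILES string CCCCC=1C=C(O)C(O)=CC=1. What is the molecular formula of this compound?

Walk through each heavy atom and fill implicit hydrogens from standard valence (C 4, N 3, O 2, S 2, halogen 1):
  atom 1: C, bond orders sum to 1 (valence 4) → 3 H
  atom 2: C, bond orders sum to 2 (valence 4) → 2 H
  atom 3: C, bond orders sum to 2 (valence 4) → 2 H
  atom 4: C, bond orders sum to 2 (valence 4) → 2 H
  atom 5: C, bond orders sum to 4 (valence 4) → 0 H
  atom 6: C, bond orders sum to 3 (valence 4) → 1 H
  atom 7: C, bond orders sum to 4 (valence 4) → 0 H
  atom 8: O, bond orders sum to 1 (valence 2) → 1 H
  atom 9: C, bond orders sum to 4 (valence 4) → 0 H
  atom 10: O, bond orders sum to 1 (valence 2) → 1 H
  atom 11: C, bond orders sum to 3 (valence 4) → 1 H
  atom 12: C, bond orders sum to 3 (valence 4) → 1 H
Totals → C:10, H:14, O:2.

C10H14O2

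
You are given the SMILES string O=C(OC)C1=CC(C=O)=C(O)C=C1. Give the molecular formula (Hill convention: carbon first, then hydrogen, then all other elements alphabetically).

Walk through each heavy atom and fill implicit hydrogens from standard valence (C 4, N 3, O 2, S 2, halogen 1):
  atom 1: O, bond orders sum to 2 (valence 2) → 0 H
  atom 2: C, bond orders sum to 4 (valence 4) → 0 H
  atom 3: O, bond orders sum to 2 (valence 2) → 0 H
  atom 4: C, bond orders sum to 1 (valence 4) → 3 H
  atom 5: C, bond orders sum to 4 (valence 4) → 0 H
  atom 6: C, bond orders sum to 3 (valence 4) → 1 H
  atom 7: C, bond orders sum to 4 (valence 4) → 0 H
  atom 8: C, bond orders sum to 3 (valence 4) → 1 H
  atom 9: O, bond orders sum to 2 (valence 2) → 0 H
  atom 10: C, bond orders sum to 4 (valence 4) → 0 H
  atom 11: O, bond orders sum to 1 (valence 2) → 1 H
  atom 12: C, bond orders sum to 3 (valence 4) → 1 H
  atom 13: C, bond orders sum to 3 (valence 4) → 1 H
Totals → C:9, H:8, O:4.

C9H8O4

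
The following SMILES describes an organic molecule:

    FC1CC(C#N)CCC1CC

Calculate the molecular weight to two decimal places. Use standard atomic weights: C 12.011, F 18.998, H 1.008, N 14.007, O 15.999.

First, the molecular formula is C9H14FN (counting implicit H from valence).
  C: 9 × 12.011 = 108.099
  F: 1 × 18.998 = 18.998
  H: 14 × 1.008 = 14.112
  N: 1 × 14.007 = 14.007
Sum: 9×12.011 + 1×18.998 + 14×1.008 + 1×14.007 = 155.216 → 155.22 g/mol.

155.22 g/mol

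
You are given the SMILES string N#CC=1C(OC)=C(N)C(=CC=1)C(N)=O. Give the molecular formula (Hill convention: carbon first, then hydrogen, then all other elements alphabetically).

C9H9N3O2

Walk through each heavy atom and fill implicit hydrogens from standard valence (C 4, N 3, O 2, S 2, halogen 1):
  atom 1: N, bond orders sum to 3 (valence 3) → 0 H
  atom 2: C, bond orders sum to 4 (valence 4) → 0 H
  atom 3: C, bond orders sum to 4 (valence 4) → 0 H
  atom 4: C, bond orders sum to 4 (valence 4) → 0 H
  atom 5: O, bond orders sum to 2 (valence 2) → 0 H
  atom 6: C, bond orders sum to 1 (valence 4) → 3 H
  atom 7: C, bond orders sum to 4 (valence 4) → 0 H
  atom 8: N, bond orders sum to 1 (valence 3) → 2 H
  atom 9: C, bond orders sum to 4 (valence 4) → 0 H
  atom 10: C, bond orders sum to 3 (valence 4) → 1 H
  atom 11: C, bond orders sum to 3 (valence 4) → 1 H
  atom 12: C, bond orders sum to 4 (valence 4) → 0 H
  atom 13: N, bond orders sum to 1 (valence 3) → 2 H
  atom 14: O, bond orders sum to 2 (valence 2) → 0 H
Totals → C:9, H:9, N:3, O:2.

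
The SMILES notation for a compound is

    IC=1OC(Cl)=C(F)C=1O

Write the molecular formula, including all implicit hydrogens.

Walk through each heavy atom and fill implicit hydrogens from standard valence (C 4, N 3, O 2, S 2, halogen 1):
  atom 1: I (halogen, monovalent) → 0 H
  atom 2: C, bond orders sum to 4 (valence 4) → 0 H
  atom 3: O, bond orders sum to 2 (valence 2) → 0 H
  atom 4: C, bond orders sum to 4 (valence 4) → 0 H
  atom 5: Cl (halogen, monovalent) → 0 H
  atom 6: C, bond orders sum to 4 (valence 4) → 0 H
  atom 7: F (halogen, monovalent) → 0 H
  atom 8: C, bond orders sum to 4 (valence 4) → 0 H
  atom 9: O, bond orders sum to 1 (valence 2) → 1 H
Totals → C:4, H:1, Cl:1, F:1, I:1, O:2.
In Hill order: C4HClFIO2.

C4HClFIO2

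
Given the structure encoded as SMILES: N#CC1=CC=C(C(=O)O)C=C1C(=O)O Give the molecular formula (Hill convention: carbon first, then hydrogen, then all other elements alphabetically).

C9H5NO4

Walk through each heavy atom and fill implicit hydrogens from standard valence (C 4, N 3, O 2, S 2, halogen 1):
  atom 1: N, bond orders sum to 3 (valence 3) → 0 H
  atom 2: C, bond orders sum to 4 (valence 4) → 0 H
  atom 3: C, bond orders sum to 4 (valence 4) → 0 H
  atom 4: C, bond orders sum to 3 (valence 4) → 1 H
  atom 5: C, bond orders sum to 3 (valence 4) → 1 H
  atom 6: C, bond orders sum to 4 (valence 4) → 0 H
  atom 7: C, bond orders sum to 4 (valence 4) → 0 H
  atom 8: O, bond orders sum to 2 (valence 2) → 0 H
  atom 9: O, bond orders sum to 1 (valence 2) → 1 H
  atom 10: C, bond orders sum to 3 (valence 4) → 1 H
  atom 11: C, bond orders sum to 4 (valence 4) → 0 H
  atom 12: C, bond orders sum to 4 (valence 4) → 0 H
  atom 13: O, bond orders sum to 2 (valence 2) → 0 H
  atom 14: O, bond orders sum to 1 (valence 2) → 1 H
Totals → C:9, H:5, N:1, O:4.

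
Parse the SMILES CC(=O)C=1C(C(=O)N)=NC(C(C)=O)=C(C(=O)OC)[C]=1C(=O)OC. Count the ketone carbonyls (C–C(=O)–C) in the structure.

The ketone motif appears at heavy-atom positions 2, 11 in the SMILES.
Other groups present: 1 amide, 2 ester.
Ketone count: 2.

2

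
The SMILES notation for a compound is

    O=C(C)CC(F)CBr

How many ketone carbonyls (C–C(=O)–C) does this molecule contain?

The ketone motif appears at heavy-atom position 2 in the SMILES.
Ketone count: 1.

1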